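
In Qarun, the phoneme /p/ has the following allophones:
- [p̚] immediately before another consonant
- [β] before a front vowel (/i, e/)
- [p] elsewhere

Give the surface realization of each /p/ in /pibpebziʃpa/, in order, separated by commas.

Occurrence 1 (position 1): before a front vowel (/i, e/) → [β].
Occurrence 2 (position 4): before a front vowel (/i, e/) → [β].
Occurrence 3 (position 10): no conditioning environment matches → elsewhere allophone [p].

[β], [β], [p]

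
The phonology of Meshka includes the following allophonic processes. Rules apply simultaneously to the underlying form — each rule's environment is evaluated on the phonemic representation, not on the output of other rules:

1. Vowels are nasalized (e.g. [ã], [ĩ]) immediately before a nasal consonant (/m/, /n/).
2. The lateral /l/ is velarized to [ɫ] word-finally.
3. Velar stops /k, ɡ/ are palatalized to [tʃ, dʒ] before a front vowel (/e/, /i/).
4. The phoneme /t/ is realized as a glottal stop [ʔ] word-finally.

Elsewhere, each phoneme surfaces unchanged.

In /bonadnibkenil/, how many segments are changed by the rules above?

4

Segments that undergo a rule: /o/ → [õ] (rule 1); /k/ → [tʃ] (rule 3); /e/ → [ẽ] (rule 1); /l/ → [ɫ] (rule 2).
All other segments surface unchanged.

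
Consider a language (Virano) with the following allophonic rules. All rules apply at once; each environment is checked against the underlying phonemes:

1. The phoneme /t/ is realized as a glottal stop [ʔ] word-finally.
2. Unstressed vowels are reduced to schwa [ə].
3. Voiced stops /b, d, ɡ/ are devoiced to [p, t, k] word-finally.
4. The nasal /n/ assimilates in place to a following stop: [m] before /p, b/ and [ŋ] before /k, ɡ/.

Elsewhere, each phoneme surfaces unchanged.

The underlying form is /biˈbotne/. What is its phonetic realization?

[bəˈbotnə]

/b/ (word-initial): rule 3 targets it, but not word-finally → unchanged [b].
/i/ (between /b/ and /b/) occurs in an unstressed syllable → [ə] by rule 2.
/b/ (between /i/ and /o/): rule 3 targets it, but not word-finally → unchanged [b].
/o/ (between /b/ and /t/) is in the target of rule 2 but the environment (in an unstressed syllable) is not met → [o].
/t/ — between /o/ and /n/; rule 1 does not apply here → [t].
/n/ (between /t/ and /e/) fails the environment for rule 4, so it stays [n].
/e/ — word-final, in an unstressed syllable — surfaces as [ə] (rule 2).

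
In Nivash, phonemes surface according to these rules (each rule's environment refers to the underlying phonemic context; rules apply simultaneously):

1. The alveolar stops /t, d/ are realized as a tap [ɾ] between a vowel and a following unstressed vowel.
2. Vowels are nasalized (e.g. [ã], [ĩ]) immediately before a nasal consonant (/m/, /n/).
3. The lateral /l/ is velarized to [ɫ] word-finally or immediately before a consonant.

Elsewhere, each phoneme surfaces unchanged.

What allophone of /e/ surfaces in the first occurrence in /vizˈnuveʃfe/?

[e]

/e/ — between /v/ and /ʃ/; rule 2 does not apply here → [e].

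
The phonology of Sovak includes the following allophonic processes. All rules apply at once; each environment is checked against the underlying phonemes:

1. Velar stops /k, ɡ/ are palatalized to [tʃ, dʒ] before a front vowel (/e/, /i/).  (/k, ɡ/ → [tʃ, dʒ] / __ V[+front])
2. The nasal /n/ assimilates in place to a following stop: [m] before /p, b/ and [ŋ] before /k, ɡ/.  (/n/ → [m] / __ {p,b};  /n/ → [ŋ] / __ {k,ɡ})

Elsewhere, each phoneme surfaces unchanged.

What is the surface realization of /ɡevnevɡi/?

/ɡ/ (word-initial) occurs before a front vowel → [dʒ] by rule 1.
/e/ — not in any rule's target class → [e].
/v/ (between /e/ and /n/): no rule targets it → [v].
/n/ — between /v/ and /e/; rule 2 does not apply here → [n].
/e/ (between /n/ and /v/) is unaffected → [e].
/v/ (between /e/ and /ɡ/) is unaffected → [v].
/ɡ/ (between /v/ and /i/) occurs before a front vowel → [dʒ] by rule 1.
/i/ — not in any rule's target class → [i].

[dʒevnevdʒi]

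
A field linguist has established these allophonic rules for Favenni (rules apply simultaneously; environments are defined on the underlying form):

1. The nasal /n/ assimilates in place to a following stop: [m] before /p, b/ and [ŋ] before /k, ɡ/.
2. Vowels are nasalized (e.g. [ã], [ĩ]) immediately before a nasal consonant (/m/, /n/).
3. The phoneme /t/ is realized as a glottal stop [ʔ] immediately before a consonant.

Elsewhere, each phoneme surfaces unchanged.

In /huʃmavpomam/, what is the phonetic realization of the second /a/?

[ã]

/a/ meets the environment for rule 2 (before a nasal consonant) → [ã].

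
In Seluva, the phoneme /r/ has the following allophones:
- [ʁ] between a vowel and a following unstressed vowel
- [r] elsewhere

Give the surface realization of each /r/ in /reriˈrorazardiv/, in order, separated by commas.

[r], [ʁ], [r], [ʁ], [r]

Occurrence 1 (position 1): no conditioning environment matches → elsewhere allophone [r].
Occurrence 2 (position 3): between a vowel and a following unstressed vowel → [ʁ].
Occurrence 3 (position 5): no conditioning environment matches → elsewhere allophone [r].
Occurrence 4 (position 7): between a vowel and a following unstressed vowel → [ʁ].
Occurrence 5 (position 11): no conditioning environment matches → elsewhere allophone [r].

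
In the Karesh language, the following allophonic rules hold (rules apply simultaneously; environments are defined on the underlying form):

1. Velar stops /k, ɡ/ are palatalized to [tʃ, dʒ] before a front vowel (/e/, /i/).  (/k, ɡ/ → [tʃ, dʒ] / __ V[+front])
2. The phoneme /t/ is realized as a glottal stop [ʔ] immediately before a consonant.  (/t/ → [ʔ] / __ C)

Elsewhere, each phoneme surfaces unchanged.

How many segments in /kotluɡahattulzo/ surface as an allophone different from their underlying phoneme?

Segments that undergo a rule: /t/ → [ʔ] (rule 2); /t/ → [ʔ] (rule 2).
All other segments surface unchanged.

2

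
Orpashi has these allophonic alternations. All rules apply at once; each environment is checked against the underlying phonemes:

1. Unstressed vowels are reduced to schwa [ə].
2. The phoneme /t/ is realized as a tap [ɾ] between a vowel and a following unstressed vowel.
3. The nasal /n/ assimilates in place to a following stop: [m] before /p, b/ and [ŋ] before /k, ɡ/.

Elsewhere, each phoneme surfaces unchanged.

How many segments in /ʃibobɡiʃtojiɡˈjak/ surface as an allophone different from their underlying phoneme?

5

Segments that undergo a rule: /i/ → [ə] (rule 1); /o/ → [ə] (rule 1); /i/ → [ə] (rule 1); /o/ → [ə] (rule 1); /i/ → [ə] (rule 1).
All other segments surface unchanged.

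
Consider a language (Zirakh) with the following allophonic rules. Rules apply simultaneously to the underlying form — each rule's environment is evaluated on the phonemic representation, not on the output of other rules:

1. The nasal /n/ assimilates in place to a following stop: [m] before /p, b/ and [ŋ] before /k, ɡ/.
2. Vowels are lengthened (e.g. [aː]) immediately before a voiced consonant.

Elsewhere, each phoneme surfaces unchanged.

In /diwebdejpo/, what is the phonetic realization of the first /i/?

[iː]

/i/ (between /d/ and /w/): before a voiced consonant, so rule 2 applies → [iː].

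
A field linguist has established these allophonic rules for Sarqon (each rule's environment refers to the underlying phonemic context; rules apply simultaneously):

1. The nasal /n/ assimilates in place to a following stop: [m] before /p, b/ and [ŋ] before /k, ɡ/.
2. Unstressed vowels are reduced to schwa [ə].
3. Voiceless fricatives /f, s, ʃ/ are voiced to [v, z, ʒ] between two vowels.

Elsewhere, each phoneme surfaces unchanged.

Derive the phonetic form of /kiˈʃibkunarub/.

[kəˈʒibkənərəb]

/k/ (word-initial): no rule targets it → [k].
/i/ — between /k/ and /ʃ/, in an unstressed syllable — surfaces as [ə] (rule 2).
/ʃ/ (between /i/ and /i/) occurs between two vowels → [ʒ] by rule 3.
/i/ — between /ʃ/ and /b/; rule 2 does not apply here → [i].
/b/ (between /i/ and /k/): no rule targets it → [b].
/k/ (between /b/ and /u/): no rule targets it → [k].
/u/ (between /k/ and /n/) occurs in an unstressed syllable → [ə] by rule 2.
/n/ (between /u/ and /a/) fails the environment for rule 1, so it stays [n].
/a/ — between /n/ and /r/, in an unstressed syllable — surfaces as [ə] (rule 2).
/r/ stays [r].
/u/ (between /r/ and /b/) occurs in an unstressed syllable → [ə] by rule 2.
/b/ stays [b].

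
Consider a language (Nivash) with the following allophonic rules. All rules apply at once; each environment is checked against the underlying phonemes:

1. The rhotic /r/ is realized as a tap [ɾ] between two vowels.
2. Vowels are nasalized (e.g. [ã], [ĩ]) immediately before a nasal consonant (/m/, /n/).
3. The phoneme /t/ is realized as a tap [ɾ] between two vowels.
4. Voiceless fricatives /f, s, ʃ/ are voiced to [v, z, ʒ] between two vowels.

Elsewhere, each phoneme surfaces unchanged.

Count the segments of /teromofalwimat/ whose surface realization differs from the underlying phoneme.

4

Segments that undergo a rule: /r/ → [ɾ] (rule 1); /o/ → [õ] (rule 2); /f/ → [v] (rule 4); /i/ → [ĩ] (rule 2).
All other segments surface unchanged.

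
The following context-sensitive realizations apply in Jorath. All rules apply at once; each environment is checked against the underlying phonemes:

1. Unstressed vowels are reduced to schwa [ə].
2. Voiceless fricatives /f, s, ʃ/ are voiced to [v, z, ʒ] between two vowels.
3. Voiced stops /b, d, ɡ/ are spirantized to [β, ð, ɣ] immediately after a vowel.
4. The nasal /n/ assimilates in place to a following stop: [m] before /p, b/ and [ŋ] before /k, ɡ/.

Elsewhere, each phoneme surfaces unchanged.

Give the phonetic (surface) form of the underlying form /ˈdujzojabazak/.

[ˈdujzəjəβəzək]

/d/ — word-initial; rule 3 does not apply here → [d].
/u/ (between /d/ and /j/) fails the environment for rule 1, so it stays [u].
Rule 1 applies to /o/ (between /z/ and /j/: in an unstressed syllable) → [ə].
/a/ (between /j/ and /b/) occurs in an unstressed syllable → [ə] by rule 1.
/b/ (between /a/ and /a/) occurs immediately after a vowel → [β] by rule 3.
/a/ (between /b/ and /z/) occurs in an unstressed syllable → [ə] by rule 1.
/a/ (between /z/ and /k/): in an unstressed syllable, so rule 1 applies → [ə].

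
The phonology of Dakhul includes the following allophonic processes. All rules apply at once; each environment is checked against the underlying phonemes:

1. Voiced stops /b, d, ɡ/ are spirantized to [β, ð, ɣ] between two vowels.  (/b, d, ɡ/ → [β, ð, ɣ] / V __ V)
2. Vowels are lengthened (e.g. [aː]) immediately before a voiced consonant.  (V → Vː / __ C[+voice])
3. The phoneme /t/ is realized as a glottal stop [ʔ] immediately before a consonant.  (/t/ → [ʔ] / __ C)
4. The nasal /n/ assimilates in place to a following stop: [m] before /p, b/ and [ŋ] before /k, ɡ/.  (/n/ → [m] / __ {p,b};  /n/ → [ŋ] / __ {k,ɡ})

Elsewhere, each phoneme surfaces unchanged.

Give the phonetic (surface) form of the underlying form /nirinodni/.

[niːriːnoːdni]

/n/ (word-initial): rule 4 targets it, but not before a labial or velar stop → unchanged [n].
Rule 2 applies to /i/ (between /n/ and /r/: before a voiced consonant) → [iː].
/r/ (between /i/ and /i/): no rule targets it → [r].
/i/ (between /r/ and /n/) occurs before a voiced consonant → [iː] by rule 2.
/n/ — between /i/ and /o/; rule 4 does not apply here → [n].
/o/ meets the environment for rule 2 (before a voiced consonant) → [oː].
/d/ (between /o/ and /n/): rule 1 targets it, but not between two vowels → unchanged [d].
/n/ (between /d/ and /i/) is in the target of rule 4 but the environment (before a labial or velar stop) is not met → [n].
/i/ (word-final): rule 2 targets it, but not before a voiced consonant → unchanged [i].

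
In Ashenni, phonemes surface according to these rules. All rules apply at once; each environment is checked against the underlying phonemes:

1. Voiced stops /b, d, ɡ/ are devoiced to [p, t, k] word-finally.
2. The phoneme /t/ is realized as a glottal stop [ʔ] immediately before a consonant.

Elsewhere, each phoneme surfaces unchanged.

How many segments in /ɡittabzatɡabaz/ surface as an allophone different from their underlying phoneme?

Segments that undergo a rule: /t/ → [ʔ] (rule 2); /t/ → [ʔ] (rule 2).
All other segments surface unchanged.

2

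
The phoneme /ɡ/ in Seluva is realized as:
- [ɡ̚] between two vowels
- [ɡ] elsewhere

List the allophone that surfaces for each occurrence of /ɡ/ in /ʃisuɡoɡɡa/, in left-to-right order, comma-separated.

[ɡ̚], [ɡ], [ɡ]

Occurrence 1 (position 5): between two vowels → [ɡ̚].
Occurrence 2 (position 7): no conditioning environment matches → elsewhere allophone [ɡ].
Occurrence 3 (position 8): no conditioning environment matches → elsewhere allophone [ɡ].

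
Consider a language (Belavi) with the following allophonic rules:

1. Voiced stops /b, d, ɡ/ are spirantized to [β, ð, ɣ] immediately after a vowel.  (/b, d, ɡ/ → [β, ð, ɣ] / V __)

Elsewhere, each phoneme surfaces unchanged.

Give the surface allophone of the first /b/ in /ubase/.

[β]

/b/ (between /u/ and /a/) occurs immediately after a vowel → [β] by rule 1.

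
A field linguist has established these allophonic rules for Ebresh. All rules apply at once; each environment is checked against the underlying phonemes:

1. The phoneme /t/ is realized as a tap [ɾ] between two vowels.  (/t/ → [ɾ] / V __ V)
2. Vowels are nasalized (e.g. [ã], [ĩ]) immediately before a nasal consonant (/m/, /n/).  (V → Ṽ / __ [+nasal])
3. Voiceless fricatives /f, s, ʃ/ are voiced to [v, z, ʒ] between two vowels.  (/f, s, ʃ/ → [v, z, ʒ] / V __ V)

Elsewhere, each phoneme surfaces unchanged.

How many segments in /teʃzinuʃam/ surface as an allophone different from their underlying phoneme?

Segments that undergo a rule: /i/ → [ĩ] (rule 2); /ʃ/ → [ʒ] (rule 3); /a/ → [ã] (rule 2).
All other segments surface unchanged.

3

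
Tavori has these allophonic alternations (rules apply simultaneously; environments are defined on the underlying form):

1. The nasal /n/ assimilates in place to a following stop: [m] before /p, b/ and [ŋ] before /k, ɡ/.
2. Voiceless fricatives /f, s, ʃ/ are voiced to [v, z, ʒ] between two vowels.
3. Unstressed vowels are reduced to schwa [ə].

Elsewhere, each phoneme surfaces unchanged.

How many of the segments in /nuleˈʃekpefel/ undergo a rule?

Segments that undergo a rule: /u/ → [ə] (rule 3); /e/ → [ə] (rule 3); /ʃ/ → [ʒ] (rule 2); /e/ → [ə] (rule 3); /f/ → [v] (rule 2); /e/ → [ə] (rule 3).
All other segments surface unchanged.

6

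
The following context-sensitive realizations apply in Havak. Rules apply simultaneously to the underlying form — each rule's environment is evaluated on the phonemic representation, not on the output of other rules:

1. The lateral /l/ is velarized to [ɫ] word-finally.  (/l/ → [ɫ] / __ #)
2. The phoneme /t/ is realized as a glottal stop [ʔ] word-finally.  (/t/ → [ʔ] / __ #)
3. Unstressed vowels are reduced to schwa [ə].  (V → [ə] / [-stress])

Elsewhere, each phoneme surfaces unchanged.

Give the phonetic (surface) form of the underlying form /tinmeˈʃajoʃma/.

/t/ — word-initial; rule 2 does not apply here → [t].
/i/ (between /t/ and /n/) occurs in an unstressed syllable → [ə] by rule 3.
/n/ (between /i/ and /m/): no rule targets it → [n].
/m/ (between /n/ and /e/) is unaffected → [m].
Rule 3 applies to /e/ (between /m/ and /ʃ/: in an unstressed syllable) → [ə].
/ʃ/ (between /e/ and /a/): no rule targets it → [ʃ].
/a/ (between /ʃ/ and /j/) fails the environment for rule 3, so it stays [a].
/j/ — not in any rule's target class → [j].
/o/ (between /j/ and /ʃ/) occurs in an unstressed syllable → [ə] by rule 3.
/ʃ/ stays [ʃ].
/m/ (between /ʃ/ and /a/) is unaffected → [m].
/a/ meets the environment for rule 3 (in an unstressed syllable) → [ə].

[tənməˈʃajəʃmə]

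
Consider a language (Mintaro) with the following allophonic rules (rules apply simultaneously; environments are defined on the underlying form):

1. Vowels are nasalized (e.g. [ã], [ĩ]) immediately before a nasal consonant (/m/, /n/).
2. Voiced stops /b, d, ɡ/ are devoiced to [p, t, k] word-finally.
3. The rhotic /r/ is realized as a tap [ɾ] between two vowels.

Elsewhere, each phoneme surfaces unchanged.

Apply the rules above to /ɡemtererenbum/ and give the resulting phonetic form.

/ɡ/ (word-initial) is in the target of rule 2 but the environment (word-finally) is not met → [ɡ].
/e/ (between /ɡ/ and /m/) occurs before a nasal consonant → [ẽ] by rule 1.
/m/ stays [m].
/t/ (between /m/ and /e/): no rule targets it → [t].
/e/ — between /t/ and /r/; rule 1 does not apply here → [e].
/r/ (between /e/ and /e/) occurs between two vowels → [ɾ] by rule 3.
/e/ (between /r/ and /r/): rule 1 targets it, but not before a nasal consonant → unchanged [e].
Rule 3 applies to /r/ (between /e/ and /e/: between two vowels) → [ɾ].
Rule 1 applies to /e/ (between /r/ and /n/: before a nasal consonant) → [ẽ].
/n/ (between /e/ and /b/): no rule targets it → [n].
/b/ (between /n/ and /u/): rule 2 targets it, but not word-finally → unchanged [b].
/u/ meets the environment for rule 1 (before a nasal consonant) → [ũ].
/m/ (word-final) is unaffected → [m].

[ɡẽmteɾeɾẽnbũm]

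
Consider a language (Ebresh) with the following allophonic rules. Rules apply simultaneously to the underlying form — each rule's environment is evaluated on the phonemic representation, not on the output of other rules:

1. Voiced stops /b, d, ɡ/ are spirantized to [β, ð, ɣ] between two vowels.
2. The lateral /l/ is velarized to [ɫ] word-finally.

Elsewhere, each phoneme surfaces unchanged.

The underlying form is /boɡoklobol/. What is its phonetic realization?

[boɣokloβoɫ]

/b/ (word-initial) is in the target of rule 1 but the environment (between two vowels) is not met → [b].
/o/ stays [o].
/ɡ/ meets the environment for rule 1 (between two vowels) → [ɣ].
/o/ stays [o].
/k/ stays [k].
/l/ (between /k/ and /o/) fails the environment for rule 2, so it stays [l].
/o/ — not in any rule's target class → [o].
Rule 1 applies to /b/ (between /o/ and /o/: between two vowels) → [β].
/o/ — not in any rule's target class → [o].
/l/ meets the environment for rule 2 (word-finally) → [ɫ].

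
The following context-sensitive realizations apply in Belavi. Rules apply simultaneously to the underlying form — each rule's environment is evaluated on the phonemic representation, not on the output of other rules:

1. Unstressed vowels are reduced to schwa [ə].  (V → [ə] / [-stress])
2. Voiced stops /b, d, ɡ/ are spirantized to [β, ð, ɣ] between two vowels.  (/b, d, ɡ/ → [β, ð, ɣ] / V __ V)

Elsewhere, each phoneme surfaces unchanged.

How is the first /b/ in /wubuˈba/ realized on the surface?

/b/ (between /u/ and /u/) occurs between two vowels → [β] by rule 2.

[β]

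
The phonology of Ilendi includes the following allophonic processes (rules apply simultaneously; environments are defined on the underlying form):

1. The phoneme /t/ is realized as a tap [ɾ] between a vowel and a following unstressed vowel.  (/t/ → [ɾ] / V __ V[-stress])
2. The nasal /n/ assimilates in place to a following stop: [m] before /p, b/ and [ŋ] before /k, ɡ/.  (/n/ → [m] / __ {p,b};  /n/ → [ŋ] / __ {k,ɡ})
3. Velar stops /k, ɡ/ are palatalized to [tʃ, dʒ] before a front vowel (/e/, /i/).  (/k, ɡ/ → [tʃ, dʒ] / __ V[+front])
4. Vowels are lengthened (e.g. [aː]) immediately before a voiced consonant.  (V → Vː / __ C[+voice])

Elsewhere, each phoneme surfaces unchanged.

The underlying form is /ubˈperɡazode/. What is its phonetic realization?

Rule 4 applies to /u/ (word-initial: before a voiced consonant) → [uː].
/e/ meets the environment for rule 4 (before a voiced consonant) → [eː].
/ɡ/ — between /r/ and /a/; rule 3 does not apply here → [ɡ].
/a/ — between /ɡ/ and /z/, before a voiced consonant — surfaces as [aː] (rule 4).
/o/ (between /z/ and /d/) occurs before a voiced consonant → [oː] by rule 4.
/e/ (word-final) fails the environment for rule 4, so it stays [e].

[uːbˈpeːrɡaːzoːde]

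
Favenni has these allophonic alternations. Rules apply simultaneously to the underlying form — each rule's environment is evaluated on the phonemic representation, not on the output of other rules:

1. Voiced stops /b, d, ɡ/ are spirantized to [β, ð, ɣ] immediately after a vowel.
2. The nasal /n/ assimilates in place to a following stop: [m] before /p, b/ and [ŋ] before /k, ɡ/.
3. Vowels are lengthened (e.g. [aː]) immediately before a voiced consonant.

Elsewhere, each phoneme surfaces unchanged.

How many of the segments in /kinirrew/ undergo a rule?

3

Segments that undergo a rule: /i/ → [iː] (rule 3); /i/ → [iː] (rule 3); /e/ → [eː] (rule 3).
All other segments surface unchanged.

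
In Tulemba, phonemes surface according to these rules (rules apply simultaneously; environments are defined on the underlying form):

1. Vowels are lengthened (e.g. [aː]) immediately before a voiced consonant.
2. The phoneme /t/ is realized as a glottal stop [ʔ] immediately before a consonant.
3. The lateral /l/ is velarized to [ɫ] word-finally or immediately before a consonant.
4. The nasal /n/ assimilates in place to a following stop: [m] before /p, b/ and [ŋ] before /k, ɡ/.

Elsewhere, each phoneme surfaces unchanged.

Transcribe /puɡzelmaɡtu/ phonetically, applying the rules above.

[puːɡzeːɫmaːɡtu]

/p/ (word-initial): no rule targets it → [p].
/u/ (between /p/ and /ɡ/) occurs before a voiced consonant → [uː] by rule 1.
/ɡ/ (between /u/ and /z/): no rule targets it → [ɡ].
/z/ (between /ɡ/ and /e/): no rule targets it → [z].
/e/ — between /z/ and /l/, before a voiced consonant — surfaces as [eː] (rule 1).
/l/ (between /e/ and /m/): word-finally or immediately before a consonant, so rule 3 applies → [ɫ].
/m/ stays [m].
/a/ (between /m/ and /ɡ/) occurs before a voiced consonant → [aː] by rule 1.
/ɡ/ (between /a/ and /t/): no rule targets it → [ɡ].
/t/ — between /ɡ/ and /u/; rule 2 does not apply here → [t].
/u/ (word-final): rule 1 targets it, but not before a voiced consonant → unchanged [u].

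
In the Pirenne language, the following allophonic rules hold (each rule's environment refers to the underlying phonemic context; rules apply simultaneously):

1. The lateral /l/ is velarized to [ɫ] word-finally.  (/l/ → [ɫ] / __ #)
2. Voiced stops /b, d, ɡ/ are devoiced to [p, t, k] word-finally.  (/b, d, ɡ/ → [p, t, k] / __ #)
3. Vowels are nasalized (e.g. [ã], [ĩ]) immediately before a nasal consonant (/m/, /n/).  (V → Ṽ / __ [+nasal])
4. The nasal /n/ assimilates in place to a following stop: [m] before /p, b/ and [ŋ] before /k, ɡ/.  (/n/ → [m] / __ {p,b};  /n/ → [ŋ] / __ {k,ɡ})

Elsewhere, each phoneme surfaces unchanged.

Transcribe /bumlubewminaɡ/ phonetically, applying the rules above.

/b/ — word-initial; rule 2 does not apply here → [b].
/u/ (between /b/ and /m/) occurs before a nasal consonant → [ũ] by rule 3.
/m/ (between /u/ and /l/): no rule targets it → [m].
/l/ — between /m/ and /u/; rule 1 does not apply here → [l].
/u/ (between /l/ and /b/) is in the target of rule 3 but the environment (before a nasal consonant) is not met → [u].
/b/ (between /u/ and /e/) fails the environment for rule 2, so it stays [b].
/e/ (between /b/ and /w/) is in the target of rule 3 but the environment (before a nasal consonant) is not met → [e].
/w/ (between /e/ and /m/) is unaffected → [w].
/m/ (between /w/ and /i/) is unaffected → [m].
/i/ (between /m/ and /n/) occurs before a nasal consonant → [ĩ] by rule 3.
/n/ (between /i/ and /a/) fails the environment for rule 4, so it stays [n].
/a/ (between /n/ and /ɡ/) fails the environment for rule 3, so it stays [a].
Rule 2 applies to /ɡ/ (word-final: word-finally) → [k].

[bũmlubewmĩnak]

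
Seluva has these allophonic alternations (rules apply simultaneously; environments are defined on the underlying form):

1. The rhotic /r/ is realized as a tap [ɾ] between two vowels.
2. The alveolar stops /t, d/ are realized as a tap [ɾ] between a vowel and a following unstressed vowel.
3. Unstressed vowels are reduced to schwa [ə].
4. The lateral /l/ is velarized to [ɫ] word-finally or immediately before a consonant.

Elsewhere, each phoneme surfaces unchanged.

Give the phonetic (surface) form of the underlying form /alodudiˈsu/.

[ələɾəɾəˈsu]

Rule 3 applies to /a/ (word-initial: in an unstressed syllable) → [ə].
/l/ — between /a/ and /o/; rule 4 does not apply here → [l].
/o/ meets the environment for rule 3 (in an unstressed syllable) → [ə].
Rule 2 applies to /d/ (between /o/ and /u/: between a vowel and a following unstressed vowel) → [ɾ].
/u/ (between /d/ and /d/): in an unstressed syllable, so rule 3 applies → [ə].
/d/ (between /u/ and /i/): between a vowel and a following unstressed vowel, so rule 2 applies → [ɾ].
/i/ (between /d/ and /s/): in an unstressed syllable, so rule 3 applies → [ə].
/s/ (between /i/ and /u/) is unaffected → [s].
/u/ — word-final; rule 3 does not apply here → [u].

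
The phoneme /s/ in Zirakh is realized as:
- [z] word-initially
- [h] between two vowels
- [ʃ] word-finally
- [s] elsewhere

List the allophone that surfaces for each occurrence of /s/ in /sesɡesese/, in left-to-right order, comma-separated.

[z], [s], [h], [h]

Occurrence 1 (position 1): word-initially → [z].
Occurrence 2 (position 3): no conditioning environment matches → elsewhere allophone [s].
Occurrence 3 (position 6): between two vowels → [h].
Occurrence 4 (position 8): between two vowels → [h].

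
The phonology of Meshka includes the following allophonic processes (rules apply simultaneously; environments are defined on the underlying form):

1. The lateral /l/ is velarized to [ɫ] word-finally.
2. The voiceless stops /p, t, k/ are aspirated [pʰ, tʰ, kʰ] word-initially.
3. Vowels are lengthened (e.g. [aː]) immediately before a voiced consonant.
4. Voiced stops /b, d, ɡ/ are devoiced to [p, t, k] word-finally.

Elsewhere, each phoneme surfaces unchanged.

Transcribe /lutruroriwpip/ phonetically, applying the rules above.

/l/ (word-initial) fails the environment for rule 1, so it stays [l].
/u/ (between /l/ and /t/) fails the environment for rule 3, so it stays [u].
/t/ — between /u/ and /r/; rule 2 does not apply here → [t].
/u/ (between /r/ and /r/) occurs before a voiced consonant → [uː] by rule 3.
/o/ meets the environment for rule 3 (before a voiced consonant) → [oː].
/i/ (between /r/ and /w/) occurs before a voiced consonant → [iː] by rule 3.
/p/ (between /w/ and /i/) is in the target of rule 2 but the environment (word-initially) is not met → [p].
/i/ (between /p/ and /p/) is in the target of rule 3 but the environment (before a voiced consonant) is not met → [i].
/p/ (word-final) fails the environment for rule 2, so it stays [p].

[lutruːroːriːwpip]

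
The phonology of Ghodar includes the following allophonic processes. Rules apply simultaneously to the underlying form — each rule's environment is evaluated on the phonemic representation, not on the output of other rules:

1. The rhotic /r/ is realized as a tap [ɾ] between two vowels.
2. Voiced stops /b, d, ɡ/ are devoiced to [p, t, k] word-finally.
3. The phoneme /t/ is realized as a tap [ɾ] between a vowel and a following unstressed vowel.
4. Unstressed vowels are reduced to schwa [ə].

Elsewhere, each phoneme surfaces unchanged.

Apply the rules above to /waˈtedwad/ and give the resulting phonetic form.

/w/ (word-initial) is unaffected → [w].
/a/ meets the environment for rule 4 (in an unstressed syllable) → [ə].
/t/ (between /a/ and /e/) is in the target of rule 3 but the environment (between a vowel and a following unstressed vowel) is not met → [t].
/e/ — between /t/ and /d/; rule 4 does not apply here → [e].
/d/ — between /e/ and /w/; rule 2 does not apply here → [d].
/w/ stays [w].
Rule 4 applies to /a/ (between /w/ and /d/: in an unstressed syllable) → [ə].
Rule 2 applies to /d/ (word-final: word-finally) → [t].

[wəˈtedwət]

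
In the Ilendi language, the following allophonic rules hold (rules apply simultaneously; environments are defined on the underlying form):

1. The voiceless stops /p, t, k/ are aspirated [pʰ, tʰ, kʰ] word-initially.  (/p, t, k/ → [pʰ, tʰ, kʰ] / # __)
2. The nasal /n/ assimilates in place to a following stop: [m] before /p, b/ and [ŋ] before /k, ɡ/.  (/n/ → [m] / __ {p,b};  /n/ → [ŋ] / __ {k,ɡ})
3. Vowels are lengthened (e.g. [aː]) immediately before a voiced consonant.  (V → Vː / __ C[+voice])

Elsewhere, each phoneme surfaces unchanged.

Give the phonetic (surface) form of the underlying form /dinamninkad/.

/d/ (word-initial): no rule targets it → [d].
/i/ — between /d/ and /n/, before a voiced consonant — surfaces as [iː] (rule 3).
/n/ — between /i/ and /a/; rule 2 does not apply here → [n].
/a/ meets the environment for rule 3 (before a voiced consonant) → [aː].
/m/ (between /a/ and /n/): no rule targets it → [m].
/n/ (between /m/ and /i/) is in the target of rule 2 but the environment (before a labial or velar stop) is not met → [n].
/i/ — between /n/ and /n/, before a voiced consonant — surfaces as [iː] (rule 3).
/n/ (between /i/ and /k/) occurs before a labial or velar stop → [ŋ] by rule 2.
/k/ (between /n/ and /a/): rule 1 targets it, but not word-initially → unchanged [k].
/a/ (between /k/ and /d/): before a voiced consonant, so rule 3 applies → [aː].
/d/ (word-final) is unaffected → [d].

[diːnaːmniːŋkaːd]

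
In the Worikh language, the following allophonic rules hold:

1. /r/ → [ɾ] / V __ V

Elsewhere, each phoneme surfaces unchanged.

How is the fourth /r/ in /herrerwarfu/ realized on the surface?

/r/ (between /a/ and /f/) fails the environment for rule 1, so it stays [r].

[r]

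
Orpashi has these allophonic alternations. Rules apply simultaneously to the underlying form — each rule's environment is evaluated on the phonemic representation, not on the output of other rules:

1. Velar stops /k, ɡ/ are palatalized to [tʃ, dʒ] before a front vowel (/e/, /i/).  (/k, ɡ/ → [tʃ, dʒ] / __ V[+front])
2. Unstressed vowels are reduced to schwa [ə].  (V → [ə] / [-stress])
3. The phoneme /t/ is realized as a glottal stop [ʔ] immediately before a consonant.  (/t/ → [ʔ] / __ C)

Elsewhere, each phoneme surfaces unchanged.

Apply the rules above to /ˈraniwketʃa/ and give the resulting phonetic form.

[ˈranəwtʃəʔʃə]

/r/ (word-initial): no rule targets it → [r].
/a/ — between /r/ and /n/; rule 2 does not apply here → [a].
/n/ (between /a/ and /i/): no rule targets it → [n].
/i/ meets the environment for rule 2 (in an unstressed syllable) → [ə].
/w/ (between /i/ and /k/): no rule targets it → [w].
/k/ (between /w/ and /e/) occurs before a front vowel → [tʃ] by rule 1.
/e/ (between /k/ and /t/): in an unstressed syllable, so rule 2 applies → [ə].
/t/ — between /e/ and /ʃ/, immediately before a consonant — surfaces as [ʔ] (rule 3).
/ʃ/ — not in any rule's target class → [ʃ].
/a/ — word-final, in an unstressed syllable — surfaces as [ə] (rule 2).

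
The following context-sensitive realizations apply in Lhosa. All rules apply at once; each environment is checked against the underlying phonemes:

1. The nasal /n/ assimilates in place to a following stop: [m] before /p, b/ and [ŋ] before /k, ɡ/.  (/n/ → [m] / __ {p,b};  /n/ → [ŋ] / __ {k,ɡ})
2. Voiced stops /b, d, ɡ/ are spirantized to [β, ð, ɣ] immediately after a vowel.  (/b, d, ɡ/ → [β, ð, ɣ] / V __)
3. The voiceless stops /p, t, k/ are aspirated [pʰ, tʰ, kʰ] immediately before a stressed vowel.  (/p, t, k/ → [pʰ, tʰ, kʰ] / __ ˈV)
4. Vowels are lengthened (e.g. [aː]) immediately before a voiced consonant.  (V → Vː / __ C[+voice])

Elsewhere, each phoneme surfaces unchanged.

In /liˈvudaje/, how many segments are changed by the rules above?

Segments that undergo a rule: /i/ → [iː] (rule 4); /u/ → [uː] (rule 4); /d/ → [ð] (rule 2); /a/ → [aː] (rule 4).
All other segments surface unchanged.

4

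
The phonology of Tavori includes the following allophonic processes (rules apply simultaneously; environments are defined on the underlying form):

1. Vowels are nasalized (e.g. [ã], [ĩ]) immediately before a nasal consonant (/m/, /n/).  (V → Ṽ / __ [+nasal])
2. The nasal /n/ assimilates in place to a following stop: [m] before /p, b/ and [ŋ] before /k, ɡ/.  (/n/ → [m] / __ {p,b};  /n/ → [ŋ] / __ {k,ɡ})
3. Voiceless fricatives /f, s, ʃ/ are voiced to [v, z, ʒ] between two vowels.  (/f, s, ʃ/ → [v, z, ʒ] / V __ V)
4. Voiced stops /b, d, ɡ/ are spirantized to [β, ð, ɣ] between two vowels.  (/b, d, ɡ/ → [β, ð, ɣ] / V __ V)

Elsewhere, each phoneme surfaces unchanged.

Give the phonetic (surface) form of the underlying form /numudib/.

[nũmuðib]

/n/ (word-initial): rule 2 targets it, but not before a labial or velar stop → unchanged [n].
/u/ — between /n/ and /m/, before a nasal consonant — surfaces as [ũ] (rule 1).
/m/ stays [m].
/u/ (between /m/ and /d/) is in the target of rule 1 but the environment (before a nasal consonant) is not met → [u].
/d/ (between /u/ and /i/): between two vowels, so rule 4 applies → [ð].
/i/ (between /d/ and /b/): rule 1 targets it, but not before a nasal consonant → unchanged [i].
/b/ (word-final) fails the environment for rule 4, so it stays [b].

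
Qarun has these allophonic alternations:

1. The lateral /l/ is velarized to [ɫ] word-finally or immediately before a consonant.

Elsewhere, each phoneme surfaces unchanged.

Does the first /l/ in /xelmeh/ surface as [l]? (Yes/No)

/l/ (between /e/ and /m/) occurs word-finally or immediately before a consonant → [ɫ] by rule 1.
The actual realization is [ɫ], not [l].

No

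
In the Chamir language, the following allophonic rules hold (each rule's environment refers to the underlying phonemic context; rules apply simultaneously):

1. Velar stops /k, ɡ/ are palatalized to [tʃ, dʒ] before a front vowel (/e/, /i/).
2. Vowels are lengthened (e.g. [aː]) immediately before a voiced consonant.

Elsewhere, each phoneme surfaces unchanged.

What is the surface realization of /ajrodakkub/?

/a/ — word-initial, before a voiced consonant — surfaces as [aː] (rule 2).
Rule 2 applies to /o/ (between /r/ and /d/: before a voiced consonant) → [oː].
/a/ — between /d/ and /k/; rule 2 does not apply here → [a].
/k/ — between /a/ and /k/; rule 1 does not apply here → [k].
/k/ (between /k/ and /u/) fails the environment for rule 1, so it stays [k].
Rule 2 applies to /u/ (between /k/ and /b/: before a voiced consonant) → [uː].

[aːjroːdakkuːb]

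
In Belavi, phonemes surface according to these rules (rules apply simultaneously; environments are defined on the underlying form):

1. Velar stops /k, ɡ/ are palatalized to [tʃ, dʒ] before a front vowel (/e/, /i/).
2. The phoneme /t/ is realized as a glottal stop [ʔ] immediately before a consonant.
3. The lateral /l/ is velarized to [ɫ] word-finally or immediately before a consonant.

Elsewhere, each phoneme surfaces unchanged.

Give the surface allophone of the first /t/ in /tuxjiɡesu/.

[t]

/t/ (word-initial) fails the environment for rule 2, so it stays [t].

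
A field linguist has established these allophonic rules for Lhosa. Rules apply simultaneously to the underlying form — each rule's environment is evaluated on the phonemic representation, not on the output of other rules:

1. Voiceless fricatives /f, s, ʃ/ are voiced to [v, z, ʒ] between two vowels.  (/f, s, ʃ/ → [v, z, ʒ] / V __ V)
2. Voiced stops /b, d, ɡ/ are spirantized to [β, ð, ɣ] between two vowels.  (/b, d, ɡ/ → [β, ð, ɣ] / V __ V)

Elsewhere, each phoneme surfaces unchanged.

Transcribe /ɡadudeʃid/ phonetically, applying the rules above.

[ɡaðuðeʒid]

/ɡ/ — word-initial; rule 2 does not apply here → [ɡ].
/a/ (between /ɡ/ and /d/) is unaffected → [a].
Rule 2 applies to /d/ (between /a/ and /u/: between two vowels) → [ð].
/u/ stays [u].
Rule 2 applies to /d/ (between /u/ and /e/: between two vowels) → [ð].
/e/ (between /d/ and /ʃ/): no rule targets it → [e].
/ʃ/ (between /e/ and /i/) occurs between two vowels → [ʒ] by rule 1.
/i/ — not in any rule's target class → [i].
/d/ (word-final) fails the environment for rule 2, so it stays [d].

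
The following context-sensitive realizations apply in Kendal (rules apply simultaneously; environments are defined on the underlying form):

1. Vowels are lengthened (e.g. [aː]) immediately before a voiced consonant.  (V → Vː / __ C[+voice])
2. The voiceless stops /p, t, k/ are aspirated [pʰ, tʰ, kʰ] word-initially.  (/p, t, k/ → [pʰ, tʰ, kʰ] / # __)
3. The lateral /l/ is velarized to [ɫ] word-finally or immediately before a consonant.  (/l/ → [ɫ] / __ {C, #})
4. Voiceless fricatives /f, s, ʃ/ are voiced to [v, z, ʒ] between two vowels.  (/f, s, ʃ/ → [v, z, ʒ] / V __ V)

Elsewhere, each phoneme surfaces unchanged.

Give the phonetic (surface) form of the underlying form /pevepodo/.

/p/ meets the environment for rule 2 (word-initially) → [pʰ].
Rule 1 applies to /e/ (between /p/ and /v/: before a voiced consonant) → [eː].
/v/ (between /e/ and /e/): no rule targets it → [v].
/e/ (between /v/ and /p/) fails the environment for rule 1, so it stays [e].
/p/ — between /e/ and /o/; rule 2 does not apply here → [p].
Rule 1 applies to /o/ (between /p/ and /d/: before a voiced consonant) → [oː].
/d/ (between /o/ and /o/): no rule targets it → [d].
/o/ (word-final) is in the target of rule 1 but the environment (before a voiced consonant) is not met → [o].

[pʰeːvepoːdo]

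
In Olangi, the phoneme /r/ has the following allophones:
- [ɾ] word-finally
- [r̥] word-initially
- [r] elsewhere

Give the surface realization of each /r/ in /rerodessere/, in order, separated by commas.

[r̥], [r], [r]

Occurrence 1 (position 1): word-initially → [r̥].
Occurrence 2 (position 3): no conditioning environment matches → elsewhere allophone [r].
Occurrence 3 (position 10): no conditioning environment matches → elsewhere allophone [r].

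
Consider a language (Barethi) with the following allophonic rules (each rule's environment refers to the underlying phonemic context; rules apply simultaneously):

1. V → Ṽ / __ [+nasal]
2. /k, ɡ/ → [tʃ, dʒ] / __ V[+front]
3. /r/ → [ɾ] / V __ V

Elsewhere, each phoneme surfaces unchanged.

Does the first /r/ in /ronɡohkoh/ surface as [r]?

Yes

/r/ (word-initial) fails the environment for rule 3, so it stays [r].
The actual realization is [r], which matches [r].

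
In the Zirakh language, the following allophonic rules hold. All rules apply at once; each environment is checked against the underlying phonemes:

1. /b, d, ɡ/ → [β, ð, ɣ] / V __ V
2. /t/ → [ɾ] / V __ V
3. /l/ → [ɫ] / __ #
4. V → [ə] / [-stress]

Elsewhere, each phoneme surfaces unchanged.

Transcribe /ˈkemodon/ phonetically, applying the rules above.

[ˈkeməðən]

/k/ stays [k].
/e/ (between /k/ and /m/) is in the target of rule 4 but the environment (in an unstressed syllable) is not met → [e].
/m/ stays [m].
/o/ meets the environment for rule 4 (in an unstressed syllable) → [ə].
/d/ (between /o/ and /o/): between two vowels, so rule 1 applies → [ð].
/o/ meets the environment for rule 4 (in an unstressed syllable) → [ə].
/n/ (word-final) is unaffected → [n].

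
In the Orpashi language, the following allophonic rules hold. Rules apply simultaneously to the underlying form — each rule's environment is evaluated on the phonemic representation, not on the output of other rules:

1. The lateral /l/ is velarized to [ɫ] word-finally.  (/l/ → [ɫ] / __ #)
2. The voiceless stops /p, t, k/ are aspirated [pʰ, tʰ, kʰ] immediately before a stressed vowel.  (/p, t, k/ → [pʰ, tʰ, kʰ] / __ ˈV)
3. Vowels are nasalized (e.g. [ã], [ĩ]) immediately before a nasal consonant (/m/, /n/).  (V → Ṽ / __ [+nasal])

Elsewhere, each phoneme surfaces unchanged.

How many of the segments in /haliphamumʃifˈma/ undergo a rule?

Segments that undergo a rule: /a/ → [ã] (rule 3); /u/ → [ũ] (rule 3).
All other segments surface unchanged.

2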